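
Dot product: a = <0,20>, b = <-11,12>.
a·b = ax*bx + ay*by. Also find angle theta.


a·b = 0*(-11) + 20*12 = 0 + 240 = 240
|a| = sqrt(0+400) = 20.0000
|b| = sqrt(121+144) = 16.2788
cos(theta) = 240/(sqrt(400)*sqrt(265)) = 240/sqrt(106000) = 0.737154
theta = arccos(240/sqrt(106000)) = 42.5104 degrees

a·b = 240, theta = 42.5104 deg


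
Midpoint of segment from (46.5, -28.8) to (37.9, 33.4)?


Mx = (46.5 + 37.9)/2 = 84.4/2 = 42.2000
My = (-28.8 + 33.4)/2 = 4.6/2 = 2.3000

(42.2000, 2.3000)


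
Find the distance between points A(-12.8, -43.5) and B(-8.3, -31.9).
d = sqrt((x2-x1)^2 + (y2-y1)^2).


dx = -8.3 + 12.8 = 4.5
dy = -31.9 + 43.5 = 11.6
d = sqrt(20.25 + 134.56) = sqrt(154.81) = 12.4423

12.4423


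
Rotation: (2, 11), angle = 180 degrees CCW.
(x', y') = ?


cos(180) = -1, sin(180) = 0
x' = 2*(-1) - 11*0 = -2
y' = 2*0 + 11*(-1) = -11

(-2, -11)


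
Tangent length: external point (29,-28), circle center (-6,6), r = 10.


d = sqrt((29+ 6)^2 + (-28-6)^2) = sqrt(1225+1156) = 48.7955
L = sqrt(2381.0000 - 100) = sqrt(2281.0000) = 47.7598

47.7598


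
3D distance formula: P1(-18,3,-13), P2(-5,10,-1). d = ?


dx=13, dy=7, dz=12
d = sqrt(169+49+144) = sqrt(362) = 19.0263

19.0263


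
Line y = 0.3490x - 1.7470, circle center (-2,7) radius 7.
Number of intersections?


Substitute y = 0.3490x - 1.7470: (x+ 2)^2 + (0.3490x- 1.7470-7)^2 = 49
Expand to Ax^2 + Bx + C = 0, where b-k = -8.747
A = 1+m^2 = 1.121801
B = 2(m(b-k) - h) = 2(0.3490*(-8.747) + 2) = -2.105406
C = h^2 + (b-k)^2 - r^2 = 4 + 76.510009 - 49 = 31.510009
disc = B^2-4AC = 4.4327 - 141.3918 = -136.9591
disc < 0

0 intersection points


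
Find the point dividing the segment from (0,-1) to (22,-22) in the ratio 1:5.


Px = (1*22 + 5*0)/6 = 22/6 = 3.6667
Py = (1*(-22) + 5*(-1))/6 = -27/6 = -4.5000

P = (3.6667, -4.5000)


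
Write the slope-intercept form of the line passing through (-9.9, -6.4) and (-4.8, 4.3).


m = (10.7)/(5.1) = 2.0980
b = y1 - m*x1 = -6.4 - (10.7*(-9.9))/(5.1) = -6.4 + 20.7706 = 14.3706

y = 2.0980x + 14.3706


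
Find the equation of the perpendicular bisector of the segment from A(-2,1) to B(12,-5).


Midpoint = (5, -2)
Slope of AB = dy/dx = -6/14 = -0.4286
Perp slope = -dx/dy = 14/6 = 2.3333
b = My - (perp slope)*Mx = -2 + (14*5)/(-6) = -2 - 11.6667 = -13.6667

y = 2.3333x - 13.6667


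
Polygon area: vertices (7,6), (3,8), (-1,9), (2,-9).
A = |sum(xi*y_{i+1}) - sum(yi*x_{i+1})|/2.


sum(xi*y_{i+1}) = 7*8 + 3*9 - 1*(-9) + 2*6 = 104
sum(yi*x_{i+1}) = 6*3 + 8*(-1) + 9*2 - 9*7 = -35
Area = |104 + 35|/2 = 139/2 = 69.5000

69.5000 sq units


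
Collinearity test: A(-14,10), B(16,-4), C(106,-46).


-14*(-4+ 46) + 16*(-46-10) + 106*(10+ 4)
= -588 - 896 + 1484 = 0

Yes, collinear (determinant = 0)


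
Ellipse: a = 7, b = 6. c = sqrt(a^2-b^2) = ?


c^2 = 7^2 - 6^2 = 49 - 36 = 13
c = sqrt(13) = 3.6056

c = 3.6056


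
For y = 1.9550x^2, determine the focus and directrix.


a = 1.9550
1/(4a) = 0.1279
Focus = (0, 0.1279)
Directrix: y = -0.1279

Focus = (0, 0.1279), Directrix: y = -0.1279


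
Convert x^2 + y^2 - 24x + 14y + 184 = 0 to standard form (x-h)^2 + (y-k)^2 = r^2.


h = -D/2 = 24/2 = 12
k = -E/2 = -14/2 = -7
r^2 = h^2 + k^2 - F = 144 + 49 - 184 = 9
r = 3

Center (12, -7), radius = 3


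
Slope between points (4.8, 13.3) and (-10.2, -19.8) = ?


dy = -19.8 - 13.3 = -33.1
dx = -10.2 - 4.8 = -15.0
m = -33.1/(-15.0) = 2.2067

m = 2.2067


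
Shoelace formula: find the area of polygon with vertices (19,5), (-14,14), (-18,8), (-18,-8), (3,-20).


sum(xi*y_{i+1}) = 19*14 - 14*8 - 18*(-8) - 18*(-20) + 3*5 = 673
sum(yi*x_{i+1}) = 5*(-14) + 14*(-18) + 8*(-18) - 8*3 - 20*19 = -870
Area = |673 + 870|/2 = 1543/2 = 771.5000

771.5000 sq units


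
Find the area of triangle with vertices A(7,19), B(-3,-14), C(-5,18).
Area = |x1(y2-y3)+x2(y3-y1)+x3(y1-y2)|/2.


7*(-14-18) = -224
-3*(18-19) = 3
-5*(19+ 14) = -165
sum = -386
Area = |-386|/2 = 193.0000

193.0000 sq units


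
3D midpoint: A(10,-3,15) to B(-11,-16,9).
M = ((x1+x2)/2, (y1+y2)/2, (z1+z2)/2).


Mx = (10- 11)/2 = -0.5000
My = (-3- 16)/2 = -9.5000
Mz = (15+9)/2 = 12.0000

M = (-0.5000, -9.5000, 12.0000)


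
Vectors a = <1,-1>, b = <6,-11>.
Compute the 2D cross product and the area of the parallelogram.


cross = 1*(-11) + 1*6 = -11 + 6 = -5
Parallelogram area = |-5| = 5

cross = -5, parallelogram area = 5


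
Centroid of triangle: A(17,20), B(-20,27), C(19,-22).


Gx = (17- 20+19)/3 = 16/3 = 5.3333
Gy = (20+27- 22)/3 = 25/3 = 8.3333

G = (5.3333, 8.3333)


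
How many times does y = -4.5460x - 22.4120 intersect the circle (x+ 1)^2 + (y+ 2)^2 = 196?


Substitute y = -4.5460x - 22.4120: (x+ 1)^2 + (-4.5460x- 22.4120+ 2)^2 = 196
Expand to Ax^2 + Bx + C = 0, where b-k = -20.412
A = 1+m^2 = 21.666116
B = 2(m(b-k) - h) = 2(-4.5460*(-20.412) + 1) = 187.585904
C = h^2 + (b-k)^2 - r^2 = 1 + 416.649744 - 196 = 221.649744
disc = B^2-4AC = 35188.4714 - 19209.1563 = 15979.3151
disc > 0

2 intersection points


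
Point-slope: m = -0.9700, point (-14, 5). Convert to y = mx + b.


y - 5 = -0.9700(x + 14)
y = -0.9700x + 5 + 0.9700*(-14)
y = -0.9700x - 8.5800

y = -0.9700x - 8.5800


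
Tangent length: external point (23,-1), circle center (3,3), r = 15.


d = sqrt((23-3)^2 + (-1-3)^2) = sqrt(400+16) = 20.3961
L = sqrt(416.0000 - 225) = sqrt(191.0000) = 13.8203

13.8203


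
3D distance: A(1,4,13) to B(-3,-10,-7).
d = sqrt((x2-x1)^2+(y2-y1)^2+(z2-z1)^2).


dx=-4, dy=-14, dz=-20
d = sqrt(16+196+400) = sqrt(612) = 24.7386

24.7386


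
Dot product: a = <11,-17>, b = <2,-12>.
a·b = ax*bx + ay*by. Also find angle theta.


a·b = 11*2 - 17*(-12) = 22 + 204 = 226
|a| = sqrt(121+289) = 20.2485
|b| = sqrt(4+144) = 12.1655
cos(theta) = 226/(sqrt(410)*sqrt(148)) = 226/sqrt(60680) = 0.917457
theta = arccos(226/sqrt(60680)) = 23.4429 degrees

a·b = 226, theta = 23.4429 deg


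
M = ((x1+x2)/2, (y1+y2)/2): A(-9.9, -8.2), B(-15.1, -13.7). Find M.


Mx = (-9.9 - 15.1)/2 = -25.0/2 = -12.5000
My = (-8.2 - 13.7)/2 = -21.9/2 = -10.9500

(-12.5000, -10.9500)


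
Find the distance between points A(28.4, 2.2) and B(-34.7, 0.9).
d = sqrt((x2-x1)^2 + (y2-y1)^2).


dx = -34.7 - 28.4 = -63.1
dy = 0.9 - 2.2 = -1.3
d = sqrt(3981.61 + 1.69) = sqrt(3983.3) = 63.1134

63.1134


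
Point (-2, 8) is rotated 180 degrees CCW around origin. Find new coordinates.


cos(180) = -1, sin(180) = 0
x' = -2*(-1) - 8*0 = 2
y' = -2*0 + 8*(-1) = -8

(2, -8)


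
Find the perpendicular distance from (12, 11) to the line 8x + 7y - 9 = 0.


|8*12 + 7*11 - 9| = |164| = 164
sqrt(64 + 49) = sqrt(113) = 10.6301
d = 164/sqrt(113) = 15.4278

15.4278


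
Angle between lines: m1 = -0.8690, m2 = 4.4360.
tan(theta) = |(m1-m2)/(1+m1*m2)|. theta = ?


m1-m2 = -5.305
1+m1*m2 = -2.854884
tan(theta) = |-5.305/(-2.854884)| = 1.858219
theta = arctan(|-5.305/(-2.854884)|) = 61.7131 degrees (acute angle)

61.7131 degrees


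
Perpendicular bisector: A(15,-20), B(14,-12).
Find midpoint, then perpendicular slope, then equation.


Midpoint = (14.5, -16)
Slope of AB = dy/dx = 8/(-1) = -8.0000
Perp slope = -dx/dy = 1/8 = 0.1250
b = My - (perp slope)*Mx = -16 + (-1*14.5)/8 = -16 - 1.8125 = -17.8125

y = 0.1250x - 17.8125


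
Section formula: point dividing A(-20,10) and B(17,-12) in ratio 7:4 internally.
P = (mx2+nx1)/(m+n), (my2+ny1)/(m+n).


Px = (7*17 + 4*(-20))/11 = 39/11 = 3.5455
Py = (7*(-12) + 4*10)/11 = -44/11 = -4.0000

P = (3.5455, -4.0000)


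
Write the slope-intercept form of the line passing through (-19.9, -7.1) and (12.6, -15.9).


m = (-8.8)/(32.5) = -0.2708
b = y1 - m*x1 = -7.1 - (-8.8*(-19.9))/(32.5) = -7.1 - 5.3883 = -12.4883

y = -0.2708x - 12.4883


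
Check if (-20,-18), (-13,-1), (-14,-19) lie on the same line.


-20*(-1+ 19) - 13*(-19+ 18) - 14*(-18+ 1)
= -360 + 13 + 238 = -109

No, not collinear (determinant = -109)


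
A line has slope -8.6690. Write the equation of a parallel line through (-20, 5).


Parallel lines have equal slopes.
m2 = -8.6690
b2 = 5 + 8.6690*(-20) = -168.3800

y = -8.6690x - 168.3800


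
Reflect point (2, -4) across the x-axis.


Reflection rule for x-axis: (x, -y)
(2, -4) -> (2, 4)

(2, 4)


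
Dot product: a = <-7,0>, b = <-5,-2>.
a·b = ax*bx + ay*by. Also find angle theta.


a·b = -7*(-5) + 0*(-2) = 35 + 0 = 35
|a| = sqrt(49+0) = 7.0000
|b| = sqrt(25+4) = 5.3852
cos(theta) = 35/(sqrt(49)*sqrt(29)) = 35/sqrt(1421) = 0.928477
theta = arccos(35/sqrt(1421)) = 21.8014 degrees

a·b = 35, theta = 21.8014 deg


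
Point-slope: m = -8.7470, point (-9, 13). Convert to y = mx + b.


y - 13 = -8.7470(x + 9)
y = -8.7470x + 13 + 8.7470*(-9)
y = -8.7470x - 65.7230

y = -8.7470x - 65.7230


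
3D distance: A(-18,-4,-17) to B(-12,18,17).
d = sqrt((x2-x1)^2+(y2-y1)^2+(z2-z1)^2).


dx=6, dy=22, dz=34
d = sqrt(36+484+1156) = sqrt(1676) = 40.9390

40.9390


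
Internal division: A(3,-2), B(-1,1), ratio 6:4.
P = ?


Px = (6*(-1) + 4*3)/10 = 6/10 = 0.6000
Py = (6*1 + 4*(-2))/10 = -2/10 = -0.2000

P = (0.6000, -0.2000)


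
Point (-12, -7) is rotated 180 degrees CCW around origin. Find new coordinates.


cos(180) = -1, sin(180) = 0
x' = -12*(-1) + 7*0 = 12
y' = -12*0 - 7*(-1) = 7

(12, 7)


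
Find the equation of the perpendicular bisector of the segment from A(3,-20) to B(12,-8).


Midpoint = (7.5, -14)
Slope of AB = dy/dx = 12/9 = 1.3333
Perp slope = -dx/dy = -9/12 = -0.7500
b = My - (perp slope)*Mx = -14 + (9*7.5)/12 = -14 + 5.6250 = -8.3750

y = -0.7500x - 8.3750


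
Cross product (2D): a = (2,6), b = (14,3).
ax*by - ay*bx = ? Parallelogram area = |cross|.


cross = 2*3 - 6*14 = 6 - 84 = -78
Parallelogram area = |-78| = 78

cross = -78, parallelogram area = 78


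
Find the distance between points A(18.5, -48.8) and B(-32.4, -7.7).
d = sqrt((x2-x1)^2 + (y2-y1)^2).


dx = -32.4 - 18.5 = -50.9
dy = -7.7 + 48.8 = 41.1
d = sqrt(2590.81 + 1689.21) = sqrt(4280.02) = 65.4219

65.4219


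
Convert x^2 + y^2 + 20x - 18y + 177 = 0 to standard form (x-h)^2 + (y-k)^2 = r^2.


h = -D/2 = -20/2 = -10
k = -E/2 = 18/2 = 9
r^2 = h^2 + k^2 - F = 100 + 81 - 177 = 4
r = 2

Center (-10, 9), radius = 2


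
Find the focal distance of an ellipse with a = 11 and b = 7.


c^2 = 11^2 - 7^2 = 121 - 49 = 72
c = sqrt(72) = 8.4853

c = 8.4853


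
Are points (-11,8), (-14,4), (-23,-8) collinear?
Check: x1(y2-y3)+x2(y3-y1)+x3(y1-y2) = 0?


-11*(4+ 8) - 14*(-8-8) - 23*(8-4)
= -132 + 224 - 92 = 0

Yes, collinear (determinant = 0)


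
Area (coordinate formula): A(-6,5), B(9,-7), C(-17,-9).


-6*(-7+ 9) = -12
9*(-9-5) = -126
-17*(5+ 7) = -204
sum = -342
Area = |-342|/2 = 171.0000

171.0000 sq units


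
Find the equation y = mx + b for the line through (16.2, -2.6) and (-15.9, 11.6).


m = (14.2)/(-32.1) = -0.4424
b = y1 - m*x1 = -2.6 - (14.2*16.2)/(-32.1) = -2.6 + 7.1664 = 4.5664

y = -0.4424x + 4.5664


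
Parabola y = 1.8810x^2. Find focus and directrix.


a = 1.8810
1/(4a) = 0.1329
Focus = (0, 0.1329)
Directrix: y = -0.1329

Focus = (0, 0.1329), Directrix: y = -0.1329


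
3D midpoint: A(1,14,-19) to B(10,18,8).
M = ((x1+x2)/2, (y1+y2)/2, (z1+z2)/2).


Mx = (1+10)/2 = 5.5000
My = (14+18)/2 = 16.0000
Mz = (-19+8)/2 = -5.5000

M = (5.5000, 16.0000, -5.5000)


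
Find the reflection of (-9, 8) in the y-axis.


Reflection rule for y-axis: (-x, y)
(-9, 8) -> (9, 8)

(9, 8)


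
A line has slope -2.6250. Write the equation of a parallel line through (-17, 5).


Parallel lines have equal slopes.
m2 = -2.6250
b2 = 5 + 2.6250*(-17) = -39.6250

y = -2.6250x - 39.6250


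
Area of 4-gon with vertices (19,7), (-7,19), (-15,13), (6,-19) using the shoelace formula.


sum(xi*y_{i+1}) = 19*19 - 7*13 - 15*(-19) + 6*7 = 597
sum(yi*x_{i+1}) = 7*(-7) + 19*(-15) + 13*6 - 19*19 = -617
Area = |597 + 617|/2 = 1214/2 = 607.0000

607.0000 sq units


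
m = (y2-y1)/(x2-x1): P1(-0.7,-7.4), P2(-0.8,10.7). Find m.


dy = 10.7 + 7.4 = 18.1
dx = -0.8 + 0.7 = -0.1
m = 18.1/(-0.1) = -181.0000

m = -181.0000


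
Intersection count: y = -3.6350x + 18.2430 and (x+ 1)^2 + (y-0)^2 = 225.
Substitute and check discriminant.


Substitute y = -3.6350x + 18.2430: (x+ 1)^2 + (-3.6350x+18.2430-0)^2 = 225
Expand to Ax^2 + Bx + C = 0, where b-k = 18.243
A = 1+m^2 = 14.213225
B = 2(m(b-k) - h) = 2(-3.6350*18.243 + 1) = -130.62661
C = h^2 + (b-k)^2 - r^2 = 1 + 332.807049 - 225 = 108.807049
disc = B^2-4AC = 17063.3112 - 6185.9963 = 10877.3149
disc > 0

2 intersection points


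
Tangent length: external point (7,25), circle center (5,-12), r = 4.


d = sqrt((7-5)^2 + (25+ 12)^2) = sqrt(4+1369) = 37.0540
L = sqrt(1373.0000 - 16) = sqrt(1357.0000) = 36.8375

36.8375


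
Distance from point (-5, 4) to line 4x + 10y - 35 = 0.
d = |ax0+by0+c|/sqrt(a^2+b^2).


|4*(-5) + 10*4 - 35| = |-15| = 15
sqrt(16 + 100) = sqrt(116) = 10.7703
d = 15/sqrt(116) = 1.3927

1.3927


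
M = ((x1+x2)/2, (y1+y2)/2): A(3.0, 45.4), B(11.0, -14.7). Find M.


Mx = (3.0 + 11.0)/2 = 14.0/2 = 7.0000
My = (45.4 - 14.7)/2 = 30.7/2 = 15.3500

(7.0000, 15.3500)


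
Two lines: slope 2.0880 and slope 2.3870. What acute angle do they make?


m1-m2 = -0.299
1+m1*m2 = 5.984056
tan(theta) = |-0.299/5.984056| = 0.049966
theta = arctan(|-0.299/5.984056|) = 2.8605 degrees (acute angle)

2.8605 degrees


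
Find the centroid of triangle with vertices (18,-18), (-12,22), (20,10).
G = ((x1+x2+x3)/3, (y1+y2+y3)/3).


Gx = (18- 12+20)/3 = 26/3 = 8.6667
Gy = (-18+22+10)/3 = 14/3 = 4.6667

G = (8.6667, 4.6667)


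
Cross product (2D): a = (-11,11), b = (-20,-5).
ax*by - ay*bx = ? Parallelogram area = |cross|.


cross = -11*(-5) - 11*(-20) = 55 + 220 = 275
Parallelogram area = |275| = 275

cross = 275, parallelogram area = 275


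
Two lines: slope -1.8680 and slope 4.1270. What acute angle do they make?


m1-m2 = -5.995
1+m1*m2 = -6.709236
tan(theta) = |-5.995/(-6.709236)| = 0.893544
theta = arctan(|-5.995/(-6.709236)|) = 41.7822 degrees (acute angle)

41.7822 degrees


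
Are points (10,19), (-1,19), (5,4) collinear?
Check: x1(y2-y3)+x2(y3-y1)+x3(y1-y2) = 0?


10*(19-4) - 1*(4-19) + 5*(19-19)
= 150 + 15 + 0 = 165

No, not collinear (determinant = 165)


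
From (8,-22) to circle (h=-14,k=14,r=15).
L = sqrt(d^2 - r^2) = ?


d = sqrt((8+ 14)^2 + (-22-14)^2) = sqrt(484+1296) = 42.1900
L = sqrt(1780.0000 - 225) = sqrt(1555.0000) = 39.4335

39.4335


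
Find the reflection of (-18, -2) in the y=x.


Reflection rule for y=x: (y, x)
(-18, -2) -> (-2, -18)

(-2, -18)


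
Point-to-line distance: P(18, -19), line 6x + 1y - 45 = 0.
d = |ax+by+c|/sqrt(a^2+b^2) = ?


|6*18 + 1*(-19) - 45| = |44| = 44
sqrt(36 + 1) = sqrt(37) = 6.0828
d = 44/sqrt(37) = 7.2336

7.2336


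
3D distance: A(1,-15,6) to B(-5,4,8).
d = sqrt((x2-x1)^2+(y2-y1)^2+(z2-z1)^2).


dx=-6, dy=19, dz=2
d = sqrt(36+361+4) = sqrt(401) = 20.0250

20.0250


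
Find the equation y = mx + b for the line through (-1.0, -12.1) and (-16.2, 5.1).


m = (17.2)/(-15.2) = -1.1316
b = y1 - m*x1 = -12.1 - (17.2*(-1.0))/(-15.2) = -12.1 - 1.1316 = -13.2316

y = -1.1316x - 13.2316


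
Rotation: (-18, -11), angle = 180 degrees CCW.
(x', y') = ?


cos(180) = -1, sin(180) = 0
x' = -18*(-1) + 11*0 = 18
y' = -18*0 - 11*(-1) = 11

(18, 11)


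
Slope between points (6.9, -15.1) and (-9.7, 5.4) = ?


dy = 5.4 + 15.1 = 20.5
dx = -9.7 - 6.9 = -16.6
m = 20.5/(-16.6) = -1.2349

m = -1.2349


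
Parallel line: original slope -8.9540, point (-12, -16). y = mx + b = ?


Parallel lines have equal slopes.
m2 = -8.9540
b2 = -16 + 8.9540*(-12) = -123.4480

y = -8.9540x - 123.4480


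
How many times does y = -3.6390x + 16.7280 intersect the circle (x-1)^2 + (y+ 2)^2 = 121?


Substitute y = -3.6390x + 16.7280: (x-1)^2 + (-3.6390x+16.7280+ 2)^2 = 121
Expand to Ax^2 + Bx + C = 0, where b-k = 18.728
A = 1+m^2 = 14.242321
B = 2(m(b-k) - h) = 2(-3.6390*18.728 - 1) = -138.302384
C = h^2 + (b-k)^2 - r^2 = 1 + 350.737984 - 121 = 230.737984
disc = B^2-4AC = 19127.5494 - 13144.9777 = 5982.5717
disc > 0

2 intersection points


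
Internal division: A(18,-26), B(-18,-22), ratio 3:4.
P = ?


Px = (3*(-18) + 4*18)/7 = 18/7 = 2.5714
Py = (3*(-22) + 4*(-26))/7 = -170/7 = -24.2857

P = (2.5714, -24.2857)


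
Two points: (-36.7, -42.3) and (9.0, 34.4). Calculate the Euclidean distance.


dx = 9.0 + 36.7 = 45.7
dy = 34.4 + 42.3 = 76.7
d = sqrt(2088.49 + 5882.89) = sqrt(7971.38) = 89.2826

89.2826


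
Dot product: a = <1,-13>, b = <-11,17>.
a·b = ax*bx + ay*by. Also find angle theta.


a·b = 1*(-11) - 13*17 = -11 - 221 = -232
|a| = sqrt(1+169) = 13.0384
|b| = sqrt(121+289) = 20.2485
cos(theta) = -232/(sqrt(170)*sqrt(410)) = -232/sqrt(69700) = -0.878763
theta = arccos(-232/sqrt(69700)) = 151.4935 degrees

a·b = -232, theta = 151.4935 deg


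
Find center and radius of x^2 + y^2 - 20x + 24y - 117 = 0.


h = -D/2 = 20/2 = 10
k = -E/2 = -24/2 = -12
r^2 = h^2 + k^2 - F = 100 + 144 + 117 = 361
r = 19

Center (10, -12), radius = 19


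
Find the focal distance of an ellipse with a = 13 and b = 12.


c^2 = 13^2 - 12^2 = 169 - 144 = 25
c = sqrt(25) = 5.0000

c = 5.0000


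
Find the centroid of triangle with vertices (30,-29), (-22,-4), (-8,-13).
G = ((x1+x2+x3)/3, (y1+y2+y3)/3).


Gx = (30- 22- 8)/3 = 0/3 = 0
Gy = (-29- 4- 13)/3 = -46/3 = -15.3333

G = (0, -15.3333)


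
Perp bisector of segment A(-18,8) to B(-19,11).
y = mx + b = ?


Midpoint = (-18.5, 9.5)
Slope of AB = dy/dx = 3/(-1) = -3.0000
Perp slope = -dx/dy = 1/3 = 0.3333
b = My - (perp slope)*Mx = 9.5 + (-1*(-18.5))/3 = 9.5 + 6.1667 = 15.6667

y = 0.3333x + 15.6667


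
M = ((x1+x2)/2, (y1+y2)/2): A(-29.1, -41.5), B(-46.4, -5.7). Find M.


Mx = (-29.1 - 46.4)/2 = -75.5/2 = -37.7500
My = (-41.5 - 5.7)/2 = -47.2/2 = -23.6000

(-37.7500, -23.6000)


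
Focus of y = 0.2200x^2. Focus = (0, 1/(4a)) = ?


a = 0.2200
4a = 0.8800
focus = (0, 1/0.8800) = (0, 1.1364)

Focus = (0, 1.1364)


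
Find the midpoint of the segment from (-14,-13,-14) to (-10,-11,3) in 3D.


Mx = (-14- 10)/2 = -12.0000
My = (-13- 11)/2 = -12.0000
Mz = (-14+3)/2 = -5.5000

M = (-12.0000, -12.0000, -5.5000)


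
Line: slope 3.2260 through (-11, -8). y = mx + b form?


y + 8 = 3.2260(x + 11)
y = 3.2260x - 8 - 3.2260*(-11)
y = 3.2260x + 27.4860

y = 3.2260x + 27.4860


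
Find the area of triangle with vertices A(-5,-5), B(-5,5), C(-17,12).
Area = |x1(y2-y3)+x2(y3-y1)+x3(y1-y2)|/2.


-5*(5-12) = 35
-5*(12+ 5) = -85
-17*(-5-5) = 170
sum = 120
Area = |120|/2 = 60.0000

60.0000 sq units


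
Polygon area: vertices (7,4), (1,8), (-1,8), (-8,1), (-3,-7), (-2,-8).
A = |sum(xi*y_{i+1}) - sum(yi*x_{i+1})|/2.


sum(xi*y_{i+1}) = 7*8 + 1*8 - 1*1 - 8*(-7) - 3*(-8) - 2*4 = 135
sum(yi*x_{i+1}) = 4*1 + 8*(-1) + 8*(-8) + 1*(-3) - 7*(-2) - 8*7 = -113
Area = |135 + 113|/2 = 248/2 = 124.0000

124.0000 sq units


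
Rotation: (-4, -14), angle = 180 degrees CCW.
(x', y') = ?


cos(180) = -1, sin(180) = 0
x' = -4*(-1) + 14*0 = 4
y' = -4*0 - 14*(-1) = 14

(4, 14)


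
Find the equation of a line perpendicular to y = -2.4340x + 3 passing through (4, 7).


Perpendicular slope = -1/m1 = -1/(-2.4340) = 0.4108
b2 = y0 - m2*x0 = 7 + 4/(-2.4340) = 7 - 1.6434 = 5.3566

y = 0.4108x + 5.3566


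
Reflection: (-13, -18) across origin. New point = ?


Reflection rule for origin: (-x, -y)
(-13, -18) -> (13, 18)

(13, 18)


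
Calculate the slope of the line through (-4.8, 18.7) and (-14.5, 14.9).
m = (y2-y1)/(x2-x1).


dy = 14.9 - 18.7 = -3.8
dx = -14.5 + 4.8 = -9.7
m = -3.8/(-9.7) = 0.3918

m = 0.3918


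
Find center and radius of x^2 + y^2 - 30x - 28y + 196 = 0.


h = -D/2 = 30/2 = 15
k = -E/2 = 28/2 = 14
r^2 = h^2 + k^2 - F = 225 + 196 - 196 = 225
r = 15

Center (15, 14), radius = 15


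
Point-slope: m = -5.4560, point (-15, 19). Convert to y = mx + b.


y - 19 = -5.4560(x + 15)
y = -5.4560x + 19 + 5.4560*(-15)
y = -5.4560x - 62.8400

y = -5.4560x - 62.8400


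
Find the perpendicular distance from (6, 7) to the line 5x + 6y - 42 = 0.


|5*6 + 6*7 - 42| = |30| = 30
sqrt(25 + 36) = sqrt(61) = 7.8102
d = 30/sqrt(61) = 3.8411

3.8411


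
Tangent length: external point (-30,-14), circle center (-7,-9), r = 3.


d = sqrt((-30+ 7)^2 + (-14+ 9)^2) = sqrt(529+25) = 23.5372
L = sqrt(554.0000 - 9) = sqrt(545.0000) = 23.3452

23.3452


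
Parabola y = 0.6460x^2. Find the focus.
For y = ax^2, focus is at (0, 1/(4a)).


a = 0.6460
4a = 2.5840
focus = (0, 1/2.5840) = (0, 0.3870)

Focus = (0, 0.3870)


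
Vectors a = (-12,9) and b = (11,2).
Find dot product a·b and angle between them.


a·b = -12*11 + 9*2 = -132 + 18 = -114
|a| = sqrt(144+81) = 15.0000
|b| = sqrt(121+4) = 11.1803
cos(theta) = -114/(sqrt(225)*sqrt(125)) = -114/sqrt(28125) = -0.679765
theta = arccos(-114/sqrt(28125)) = 132.8253 degrees

a·b = -114, theta = 132.8253 deg


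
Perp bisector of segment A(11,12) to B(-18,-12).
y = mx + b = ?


Midpoint = (-3.5, 0)
Slope of AB = dy/dx = -24/(-29) = 0.8276
Perp slope = -dx/dy = -29/24 = -1.2083
b = My - (perp slope)*Mx = 0 + (-29*(-3.5))/(-24) = 0 - 4.2292 = -4.2292

y = -1.2083x - 4.2292


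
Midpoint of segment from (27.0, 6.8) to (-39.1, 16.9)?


Mx = (27.0 - 39.1)/2 = -12.1/2 = -6.0500
My = (6.8 + 16.9)/2 = 23.7/2 = 11.8500

(-6.0500, 11.8500)


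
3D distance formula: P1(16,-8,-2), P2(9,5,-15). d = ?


dx=-7, dy=13, dz=-13
d = sqrt(49+169+169) = sqrt(387) = 19.6723

19.6723


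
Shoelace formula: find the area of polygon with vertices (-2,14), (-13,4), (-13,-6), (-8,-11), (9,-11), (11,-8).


sum(xi*y_{i+1}) = -2*4 - 13*(-6) - 13*(-11) - 8*(-11) + 9*(-8) + 11*14 = 383
sum(yi*x_{i+1}) = 14*(-13) + 4*(-13) - 6*(-8) - 11*9 - 11*11 - 8*(-2) = -390
Area = |383 + 390|/2 = 773/2 = 386.5000

386.5000 sq units


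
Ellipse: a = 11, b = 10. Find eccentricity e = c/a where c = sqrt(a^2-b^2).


c = sqrt(121-100) = sqrt(21) = 4.5826
e = c/a = sqrt(21)/11 = 0.4166

e = 0.4166


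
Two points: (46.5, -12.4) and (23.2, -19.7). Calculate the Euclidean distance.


dx = 23.2 - 46.5 = -23.3
dy = -19.7 + 12.4 = -7.3
d = sqrt(542.89 + 53.29) = sqrt(596.18) = 24.4168

24.4168


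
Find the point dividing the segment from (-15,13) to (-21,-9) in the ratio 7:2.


Px = (7*(-21) + 2*(-15))/9 = -177/9 = -19.6667
Py = (7*(-9) + 2*13)/9 = -37/9 = -4.1111

P = (-19.6667, -4.1111)


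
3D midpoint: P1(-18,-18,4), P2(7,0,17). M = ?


Mx = (-18+7)/2 = -5.5000
My = (-18+0)/2 = -9.0000
Mz = (4+17)/2 = 10.5000

M = (-5.5000, -9.0000, 10.5000)


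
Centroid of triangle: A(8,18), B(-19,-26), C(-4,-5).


Gx = (8- 19- 4)/3 = -15/3 = -5.0000
Gy = (18- 26- 5)/3 = -13/3 = -4.3333

G = (-5.0000, -4.3333)


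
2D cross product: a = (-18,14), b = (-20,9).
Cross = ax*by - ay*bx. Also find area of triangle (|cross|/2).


cross = -18*9 - 14*(-20) = -162 + 280 = 118
Triangle area = |118|/2 = 118/2 = 59.0000

cross = 118, triangle area = 59.0000


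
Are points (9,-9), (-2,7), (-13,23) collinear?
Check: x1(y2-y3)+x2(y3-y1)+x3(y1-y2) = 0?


9*(7-23) - 2*(23+ 9) - 13*(-9-7)
= -144 - 64 + 208 = 0

Yes, collinear (determinant = 0)


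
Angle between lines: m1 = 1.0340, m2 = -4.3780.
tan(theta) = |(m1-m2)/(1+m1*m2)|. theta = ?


m1-m2 = 5.412
1+m1*m2 = -3.526852
tan(theta) = |5.412/(-3.526852)| = 1.534513
theta = arctan(|5.412/(-3.526852)|) = 56.9088 degrees (acute angle)

56.9088 degrees


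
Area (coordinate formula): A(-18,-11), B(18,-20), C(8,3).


-18*(-20-3) = 414
18*(3+ 11) = 252
8*(-11+ 20) = 72
sum = 738
Area = |738|/2 = 369.0000

369.0000 sq units


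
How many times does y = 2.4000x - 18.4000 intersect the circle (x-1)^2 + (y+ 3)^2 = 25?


Substitute y = 2.4000x - 18.4000: (x-1)^2 + (2.4000x- 18.4000+ 3)^2 = 25
Expand to Ax^2 + Bx + C = 0, where b-k = -15.4
A = 1+m^2 = 6.76
B = 2(m(b-k) - h) = 2(2.4000*(-15.4) - 1) = -75.92
C = h^2 + (b-k)^2 - r^2 = 1 + 237.16 - 25 = 213.16
disc = B^2-4AC = 5763.8464 - 5763.8464 = 0
disc = 0

1 intersection point (tangent)


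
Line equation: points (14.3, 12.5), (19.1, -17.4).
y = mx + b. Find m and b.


m = (-29.9)/(4.8) = -6.2292
b = y1 - m*x1 = 12.5 - (-29.9*14.3)/(4.8) = 12.5 + 89.0771 = 101.5771

y = -6.2292x + 101.5771


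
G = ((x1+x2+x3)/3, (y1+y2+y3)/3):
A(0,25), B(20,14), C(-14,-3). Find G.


Gx = (0+20- 14)/3 = 6/3 = 2.0000
Gy = (25+14- 3)/3 = 36/3 = 12.0000

G = (2.0000, 12.0000)


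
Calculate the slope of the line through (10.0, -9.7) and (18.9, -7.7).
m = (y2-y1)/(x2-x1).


dy = -7.7 + 9.7 = 2
dx = 18.9 - 10.0 = 8.9
m = 2/8.9 = 0.2247

m = 0.2247


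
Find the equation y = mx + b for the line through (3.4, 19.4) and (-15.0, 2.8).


m = (-16.6)/(-18.4) = 0.9022
b = y1 - m*x1 = 19.4 - (-16.6*3.4)/(-18.4) = 19.4 - 3.0674 = 16.3326

y = 0.9022x + 16.3326


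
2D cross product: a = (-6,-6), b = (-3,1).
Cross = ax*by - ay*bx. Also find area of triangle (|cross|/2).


cross = -6*1 + 6*(-3) = -6 - 18 = -24
Triangle area = |-24|/2 = 24/2 = 12.0000

cross = -24, triangle area = 12.0000


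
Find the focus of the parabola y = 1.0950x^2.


a = 1.0950
4a = 4.3800
focus = (0, 1/4.3800) = (0, 0.2283)

Focus = (0, 0.2283)


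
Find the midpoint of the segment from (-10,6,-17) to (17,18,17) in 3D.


Mx = (-10+17)/2 = 3.5000
My = (6+18)/2 = 12.0000
Mz = (-17+17)/2 = 0

M = (3.5000, 12.0000, 0)


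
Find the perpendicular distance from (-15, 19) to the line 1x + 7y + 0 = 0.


|1*(-15) + 7*19 + 0| = |118| = 118
sqrt(1 + 49) = sqrt(50) = 7.0711
d = 118/sqrt(50) = 16.6877

16.6877


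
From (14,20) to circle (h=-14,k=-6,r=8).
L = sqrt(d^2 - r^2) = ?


d = sqrt((14+ 14)^2 + (20+ 6)^2) = sqrt(784+676) = 38.2099
L = sqrt(1460.0000 - 64) = sqrt(1396.0000) = 37.3631

37.3631


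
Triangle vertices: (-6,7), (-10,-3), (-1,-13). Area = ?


-6*(-3+ 13) = -60
-10*(-13-7) = 200
-1*(7+ 3) = -10
sum = 130
Area = |130|/2 = 65.0000

65.0000 sq units


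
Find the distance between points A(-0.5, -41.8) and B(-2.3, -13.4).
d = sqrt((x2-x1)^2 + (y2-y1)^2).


dx = -2.3 + 0.5 = -1.8
dy = -13.4 + 41.8 = 28.4
d = sqrt(3.24 + 806.56) = sqrt(809.8) = 28.4570

28.4570


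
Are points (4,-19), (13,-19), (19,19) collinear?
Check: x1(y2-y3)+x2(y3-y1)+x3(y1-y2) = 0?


4*(-19-19) + 13*(19+ 19) + 19*(-19+ 19)
= -152 + 494 + 0 = 342

No, not collinear (determinant = 342)


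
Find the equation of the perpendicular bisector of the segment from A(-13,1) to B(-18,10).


Midpoint = (-15.5, 5.5)
Slope of AB = dy/dx = 9/(-5) = -1.8000
Perp slope = -dx/dy = 5/9 = 0.5556
b = My - (perp slope)*Mx = 5.5 + (-5*(-15.5))/9 = 5.5 + 8.6111 = 14.1111

y = 0.5556x + 14.1111


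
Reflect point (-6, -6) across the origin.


Reflection rule for origin: (-x, -y)
(-6, -6) -> (6, 6)

(6, 6)


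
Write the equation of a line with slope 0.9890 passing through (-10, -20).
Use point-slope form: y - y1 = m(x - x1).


y + 20 = 0.9890(x + 10)
y = 0.9890x - 20 - 0.9890*(-10)
y = 0.9890x - 10.1100

y = 0.9890x - 10.1100


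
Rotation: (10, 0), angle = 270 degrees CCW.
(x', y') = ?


cos(270) = 0, sin(270) = -1
x' = 10*0 - 0*(-1) = 0
y' = 10*(-1) + 0*0 = -10

(0, -10)


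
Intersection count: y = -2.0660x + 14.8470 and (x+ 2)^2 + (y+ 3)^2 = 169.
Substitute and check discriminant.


Substitute y = -2.0660x + 14.8470: (x+ 2)^2 + (-2.0660x+14.8470+ 3)^2 = 169
Expand to Ax^2 + Bx + C = 0, where b-k = 17.847
A = 1+m^2 = 5.268356
B = 2(m(b-k) - h) = 2(-2.0660*17.847 + 2) = -69.743804
C = h^2 + (b-k)^2 - r^2 = 4 + 318.515409 - 169 = 153.515409
disc = B^2-4AC = 4864.1982 - 3235.0953 = 1629.1029
disc > 0

2 intersection points


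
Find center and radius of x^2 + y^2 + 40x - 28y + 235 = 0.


h = -D/2 = -40/2 = -20
k = -E/2 = 28/2 = 14
r^2 = h^2 + k^2 - F = 400 + 196 - 235 = 361
r = 19

Center (-20, 14), radius = 19


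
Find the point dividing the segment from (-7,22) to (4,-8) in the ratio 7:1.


Px = (7*4 + 1*(-7))/8 = 21/8 = 2.6250
Py = (7*(-8) + 1*22)/8 = -34/8 = -4.2500

P = (2.6250, -4.2500)


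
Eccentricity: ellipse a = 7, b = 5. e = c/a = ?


c = sqrt(49-25) = sqrt(24) = 4.8990
e = c/a = sqrt(24)/7 = 0.6999

e = 0.6999


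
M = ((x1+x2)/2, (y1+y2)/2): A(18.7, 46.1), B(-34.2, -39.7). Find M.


Mx = (18.7 - 34.2)/2 = -15.5/2 = -7.7500
My = (46.1 - 39.7)/2 = 6.4/2 = 3.2000

(-7.7500, 3.2000)


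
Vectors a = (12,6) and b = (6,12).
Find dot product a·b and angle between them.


a·b = 12*6 + 6*12 = 72 + 72 = 144
|a| = sqrt(144+36) = 13.4164
|b| = sqrt(36+144) = 13.4164
cos(theta) = 144/(sqrt(180)*sqrt(180)) = 144/sqrt(32400) = 0.800000
theta = arccos(144/sqrt(32400)) = 36.8699 degrees

a·b = 144, theta = 36.8699 deg


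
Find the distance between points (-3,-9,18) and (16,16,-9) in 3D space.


dx=19, dy=25, dz=-27
d = sqrt(361+625+729) = sqrt(1715) = 41.4126

41.4126


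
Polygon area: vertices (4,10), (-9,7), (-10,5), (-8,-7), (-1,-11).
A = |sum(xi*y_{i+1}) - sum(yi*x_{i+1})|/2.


sum(xi*y_{i+1}) = 4*7 - 9*5 - 10*(-7) - 8*(-11) - 1*10 = 131
sum(yi*x_{i+1}) = 10*(-9) + 7*(-10) + 5*(-8) - 7*(-1) - 11*4 = -237
Area = |131 + 237|/2 = 368/2 = 184.0000

184.0000 sq units


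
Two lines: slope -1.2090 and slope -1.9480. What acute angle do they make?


m1-m2 = 0.739
1+m1*m2 = 3.355132
tan(theta) = |0.739/3.355132| = 0.220260
theta = arctan(|0.739/3.355132|) = 12.4216 degrees (acute angle)

12.4216 degrees


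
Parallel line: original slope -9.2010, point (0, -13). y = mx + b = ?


Parallel lines have equal slopes.
m2 = -9.2010
b2 = -13 + 9.2010*0 = -13.0000

y = -9.2010x - 13.0000


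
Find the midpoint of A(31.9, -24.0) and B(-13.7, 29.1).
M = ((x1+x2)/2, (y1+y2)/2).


Mx = (31.9 - 13.7)/2 = 18.2/2 = 9.1000
My = (-24.0 + 29.1)/2 = 5.1/2 = 2.5500

(9.1000, 2.5500)


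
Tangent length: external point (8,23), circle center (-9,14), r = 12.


d = sqrt((8+ 9)^2 + (23-14)^2) = sqrt(289+81) = 19.2354
L = sqrt(370.0000 - 144) = sqrt(226.0000) = 15.0333

15.0333


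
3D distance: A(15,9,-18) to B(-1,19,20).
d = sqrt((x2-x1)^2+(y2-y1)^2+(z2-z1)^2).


dx=-16, dy=10, dz=38
d = sqrt(256+100+1444) = sqrt(1800) = 42.4264

42.4264


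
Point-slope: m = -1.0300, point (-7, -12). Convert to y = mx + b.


y + 12 = -1.0300(x + 7)
y = -1.0300x - 12 + 1.0300*(-7)
y = -1.0300x - 19.2100

y = -1.0300x - 19.2100


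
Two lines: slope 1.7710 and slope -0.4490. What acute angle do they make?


m1-m2 = 2.22
1+m1*m2 = 0.204821
tan(theta) = |2.22/0.204821| = 10.838732
theta = arctan(|2.22/0.204821|) = 84.7287 degrees (acute angle)

84.7287 degrees


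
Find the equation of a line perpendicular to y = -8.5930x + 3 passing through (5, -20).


Perpendicular slope = -1/m1 = -1/(-8.5930) = 0.1164
b2 = y0 - m2*x0 = -20 + 5/(-8.5930) = -20 - 0.5819 = -20.5819

y = 0.1164x - 20.5819


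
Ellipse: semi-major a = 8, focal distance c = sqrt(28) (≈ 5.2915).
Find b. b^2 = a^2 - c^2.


b^2 = 8^2 - (sqrt(28))^2 = 64 - 28 = 36
b = sqrt(36) = 6

b = 6


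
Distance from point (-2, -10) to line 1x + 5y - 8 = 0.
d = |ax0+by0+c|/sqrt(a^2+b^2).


|1*(-2) + 5*(-10) - 8| = |-60| = 60
sqrt(1 + 25) = sqrt(26) = 5.0990
d = 60/sqrt(26) = 11.7670

11.7670


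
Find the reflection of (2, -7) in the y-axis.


Reflection rule for y-axis: (-x, y)
(2, -7) -> (-2, -7)

(-2, -7)


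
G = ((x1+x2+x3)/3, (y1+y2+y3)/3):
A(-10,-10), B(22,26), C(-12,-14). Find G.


Gx = (-10+22- 12)/3 = 0/3 = 0
Gy = (-10+26- 14)/3 = 2/3 = 0.6667

G = (0, 0.6667)


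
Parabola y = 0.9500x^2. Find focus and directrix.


a = 0.9500
1/(4a) = 0.2632
Focus = (0, 0.2632)
Directrix: y = -0.2632

Focus = (0, 0.2632), Directrix: y = -0.2632


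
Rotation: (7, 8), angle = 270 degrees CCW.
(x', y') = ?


cos(270) = 0, sin(270) = -1
x' = 7*0 - 8*(-1) = 8
y' = 7*(-1) + 8*0 = -7

(8, -7)


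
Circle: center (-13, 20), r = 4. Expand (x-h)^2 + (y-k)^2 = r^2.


(x+ 13)^2 + (y-20)^2 = 4^2
D = -2h = 26, E = -2k = -40
F = h^2+k^2-r^2 = 169+400-16 = 553

x^2 + y^2 + 26x - 40y + 553 = 0


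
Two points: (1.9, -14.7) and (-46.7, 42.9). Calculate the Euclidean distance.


dx = -46.7 - 1.9 = -48.6
dy = 42.9 + 14.7 = 57.6
d = sqrt(2361.96 + 3317.76) = sqrt(5679.72) = 75.3639

75.3639


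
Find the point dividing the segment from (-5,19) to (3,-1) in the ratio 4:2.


Px = (4*3 + 2*(-5))/6 = 2/6 = 0.3333
Py = (4*(-1) + 2*19)/6 = 34/6 = 5.6667

P = (0.3333, 5.6667)


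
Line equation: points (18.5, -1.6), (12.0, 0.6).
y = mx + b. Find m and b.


m = (2.2)/(-6.5) = -0.3385
b = y1 - m*x1 = -1.6 - (2.2*18.5)/(-6.5) = -1.6 + 6.2615 = 4.6615

y = -0.3385x + 4.6615


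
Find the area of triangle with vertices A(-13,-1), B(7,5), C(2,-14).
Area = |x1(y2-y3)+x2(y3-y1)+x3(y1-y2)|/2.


-13*(5+ 14) = -247
7*(-14+ 1) = -91
2*(-1-5) = -12
sum = -350
Area = |-350|/2 = 175.0000

175.0000 sq units


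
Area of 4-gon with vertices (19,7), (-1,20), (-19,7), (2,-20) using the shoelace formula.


sum(xi*y_{i+1}) = 19*20 - 1*7 - 19*(-20) + 2*7 = 767
sum(yi*x_{i+1}) = 7*(-1) + 20*(-19) + 7*2 - 20*19 = -753
Area = |767 + 753|/2 = 1520/2 = 760.0000

760.0000 sq units


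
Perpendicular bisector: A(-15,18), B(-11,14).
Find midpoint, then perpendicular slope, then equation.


Midpoint = (-13, 16)
Slope of AB = dy/dx = -4/4 = -1.0000
Perp slope = -dx/dy = 4/4 = 1.0000
b = My - (perp slope)*Mx = 16 + (4*(-13))/(-4) = 16 + 13.0000 = 29.0000

y = 1.0000x + 29.0000


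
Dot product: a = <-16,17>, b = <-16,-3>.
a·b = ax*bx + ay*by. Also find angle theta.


a·b = -16*(-16) + 17*(-3) = 256 - 51 = 205
|a| = sqrt(256+289) = 23.3452
|b| = sqrt(256+9) = 16.2788
cos(theta) = 205/(sqrt(545)*sqrt(265)) = 205/sqrt(144425) = 0.539427
theta = arccos(205/sqrt(144425)) = 57.3554 degrees

a·b = 205, theta = 57.3554 deg


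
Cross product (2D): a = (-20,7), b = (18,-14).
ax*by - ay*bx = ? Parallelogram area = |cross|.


cross = -20*(-14) - 7*18 = 280 - 126 = 154
Parallelogram area = |154| = 154

cross = 154, parallelogram area = 154


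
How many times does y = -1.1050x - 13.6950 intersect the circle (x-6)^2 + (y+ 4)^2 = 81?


Substitute y = -1.1050x - 13.6950: (x-6)^2 + (-1.1050x- 13.6950+ 4)^2 = 81
Expand to Ax^2 + Bx + C = 0, where b-k = -9.695
A = 1+m^2 = 2.221025
B = 2(m(b-k) - h) = 2(-1.1050*(-9.695) - 6) = 9.42595
C = h^2 + (b-k)^2 - r^2 = 36 + 93.993025 - 81 = 48.993025
disc = B^2-4AC = 88.8485 - 435.2589 = -346.4104
disc < 0

0 intersection points


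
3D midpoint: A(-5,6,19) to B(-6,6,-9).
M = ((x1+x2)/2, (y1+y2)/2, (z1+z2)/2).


Mx = (-5- 6)/2 = -5.5000
My = (6+6)/2 = 6.0000
Mz = (19- 9)/2 = 5.0000

M = (-5.5000, 6.0000, 5.0000)


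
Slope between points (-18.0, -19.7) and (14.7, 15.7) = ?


dy = 15.7 + 19.7 = 35.4
dx = 14.7 + 18.0 = 32.7
m = 35.4/32.7 = 1.0826

m = 1.0826


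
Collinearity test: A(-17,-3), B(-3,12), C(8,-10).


-17*(12+ 10) - 3*(-10+ 3) + 8*(-3-12)
= -374 + 21 - 120 = -473

No, not collinear (determinant = -473)


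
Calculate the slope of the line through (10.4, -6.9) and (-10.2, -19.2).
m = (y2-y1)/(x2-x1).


dy = -19.2 + 6.9 = -12.3
dx = -10.2 - 10.4 = -20.6
m = -12.3/(-20.6) = 0.5971

m = 0.5971


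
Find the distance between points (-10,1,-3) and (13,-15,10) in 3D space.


dx=23, dy=-16, dz=13
d = sqrt(529+256+169) = sqrt(954) = 30.8869

30.8869


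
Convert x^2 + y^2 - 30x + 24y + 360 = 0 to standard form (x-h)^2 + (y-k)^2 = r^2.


h = -D/2 = 30/2 = 15
k = -E/2 = -24/2 = -12
r^2 = h^2 + k^2 - F = 225 + 144 - 360 = 9
r = 3

Center (15, -12), radius = 3


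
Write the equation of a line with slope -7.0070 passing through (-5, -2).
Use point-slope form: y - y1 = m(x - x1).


y + 2 = -7.0070(x + 5)
y = -7.0070x - 2 + 7.0070*(-5)
y = -7.0070x - 37.0350

y = -7.0070x - 37.0350


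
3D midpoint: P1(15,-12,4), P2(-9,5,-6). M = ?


Mx = (15- 9)/2 = 3.0000
My = (-12+5)/2 = -3.5000
Mz = (4- 6)/2 = -1.0000

M = (3.0000, -3.5000, -1.0000)


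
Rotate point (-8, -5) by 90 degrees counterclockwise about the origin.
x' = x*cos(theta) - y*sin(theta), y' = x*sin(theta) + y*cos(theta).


cos(90) = 0, sin(90) = 1
x' = -8*0 + 5*1 = 5
y' = -8*1 - 5*0 = -8

(5, -8)


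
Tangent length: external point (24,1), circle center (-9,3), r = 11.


d = sqrt((24+ 9)^2 + (1-3)^2) = sqrt(1089+4) = 33.0606
L = sqrt(1093.0000 - 121) = sqrt(972.0000) = 31.1769

31.1769


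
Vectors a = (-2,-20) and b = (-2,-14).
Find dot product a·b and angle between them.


a·b = -2*(-2) - 20*(-14) = 4 + 280 = 284
|a| = sqrt(4+400) = 20.0998
|b| = sqrt(4+196) = 14.1421
cos(theta) = 284/(sqrt(404)*sqrt(200)) = 284/sqrt(80800) = 0.999109
theta = arccos(284/sqrt(80800)) = 2.4195 degrees

a·b = 284, theta = 2.4195 deg


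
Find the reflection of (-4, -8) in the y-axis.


Reflection rule for y-axis: (-x, y)
(-4, -8) -> (4, -8)

(4, -8)


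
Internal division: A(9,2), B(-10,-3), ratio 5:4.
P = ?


Px = (5*(-10) + 4*9)/9 = -14/9 = -1.5556
Py = (5*(-3) + 4*2)/9 = -7/9 = -0.7778

P = (-1.5556, -0.7778)


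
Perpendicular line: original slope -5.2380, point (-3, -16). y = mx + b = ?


Perpendicular slope = -1/m1 = -1/(-5.2380) = 0.1909
b2 = y0 - m2*x0 = -16 - 3/(-5.2380) = -16 + 0.5727 = -15.4273

y = 0.1909x - 15.4273


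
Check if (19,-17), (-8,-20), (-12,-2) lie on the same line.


19*(-20+ 2) - 8*(-2+ 17) - 12*(-17+ 20)
= -342 - 120 - 36 = -498

No, not collinear (determinant = -498)


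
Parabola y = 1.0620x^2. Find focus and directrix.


a = 1.0620
1/(4a) = 0.2354
Focus = (0, 0.2354)
Directrix: y = -0.2354

Focus = (0, 0.2354), Directrix: y = -0.2354


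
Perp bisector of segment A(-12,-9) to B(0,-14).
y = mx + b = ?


Midpoint = (-6, -11.5)
Slope of AB = dy/dx = -5/12 = -0.4167
Perp slope = -dx/dy = 12/5 = 2.4000
b = My - (perp slope)*Mx = -11.5 + (12*(-6))/(-5) = -11.5 + 14.4000 = 2.9000

y = 2.4000x + 2.9000


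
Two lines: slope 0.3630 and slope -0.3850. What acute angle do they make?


m1-m2 = 0.748
1+m1*m2 = 0.860245
tan(theta) = |0.748/0.860245| = 0.869520
theta = arctan(|0.748/0.860245|) = 41.0076 degrees (acute angle)

41.0076 degrees


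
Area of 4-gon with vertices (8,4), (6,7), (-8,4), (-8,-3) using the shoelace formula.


sum(xi*y_{i+1}) = 8*7 + 6*4 - 8*(-3) - 8*4 = 72
sum(yi*x_{i+1}) = 4*6 + 7*(-8) + 4*(-8) - 3*8 = -88
Area = |72 + 88|/2 = 160/2 = 80.0000

80.0000 sq units


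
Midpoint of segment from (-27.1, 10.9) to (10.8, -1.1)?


Mx = (-27.1 + 10.8)/2 = -16.3/2 = -8.1500
My = (10.9 - 1.1)/2 = 9.8/2 = 4.9000

(-8.1500, 4.9000)


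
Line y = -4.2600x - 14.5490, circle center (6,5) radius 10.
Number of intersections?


Substitute y = -4.2600x - 14.5490: (x-6)^2 + (-4.2600x- 14.5490-5)^2 = 100
Expand to Ax^2 + Bx + C = 0, where b-k = -19.549
A = 1+m^2 = 19.1476
B = 2(m(b-k) - h) = 2(-4.2600*(-19.549) - 6) = 154.55748
C = h^2 + (b-k)^2 - r^2 = 36 + 382.163401 - 100 = 318.163401
disc = B^2-4AC = 23888.0146 - 24368.2621 = -480.2475
disc < 0

0 intersection points


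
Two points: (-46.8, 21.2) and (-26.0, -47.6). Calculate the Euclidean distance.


dx = -26.0 + 46.8 = 20.8
dy = -47.6 - 21.2 = -68.8
d = sqrt(432.64 + 4733.44) = sqrt(5166.08) = 71.8754

71.8754


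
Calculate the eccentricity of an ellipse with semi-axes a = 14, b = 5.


c = sqrt(196-25) = sqrt(171) = 13.0767
e = c/a = sqrt(171)/14 = 0.9340

e = 0.9340


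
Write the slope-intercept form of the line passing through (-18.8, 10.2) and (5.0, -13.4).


m = (-23.6)/(23.8) = -0.9916
b = y1 - m*x1 = 10.2 - (-23.6*(-18.8))/(23.8) = 10.2 - 18.6420 = -8.4420

y = -0.9916x - 8.4420


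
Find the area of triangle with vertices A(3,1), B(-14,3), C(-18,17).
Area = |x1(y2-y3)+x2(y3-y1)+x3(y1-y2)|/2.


3*(3-17) = -42
-14*(17-1) = -224
-18*(1-3) = 36
sum = -230
Area = |-230|/2 = 115.0000

115.0000 sq units
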